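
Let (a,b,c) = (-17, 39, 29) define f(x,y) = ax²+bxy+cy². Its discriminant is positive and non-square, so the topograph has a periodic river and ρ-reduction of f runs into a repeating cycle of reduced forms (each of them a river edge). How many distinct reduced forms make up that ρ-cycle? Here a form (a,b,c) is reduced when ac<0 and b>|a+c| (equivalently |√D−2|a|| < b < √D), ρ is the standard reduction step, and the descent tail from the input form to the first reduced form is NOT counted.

D = 3493, ⌊√D⌋ = 59
river: ρ → (29,19,-27)
river: ρ → (-27,35,21)
river: ρ → (21,49,-13)
river: ρ → (-13,55,9)
river: ρ → (9,53,-19)
river: ρ → (-19,23,39)
river: ρ → (39,55,-3)
river: ρ → (-3,59,1)
river: ρ → (1,59,-3)
river: ρ → (-3,55,39)
river: ρ → (39,23,-19)
river: ρ → (-19,53,9)
river: ρ → (9,55,-13)
river: ρ → (-13,49,21)
river: ρ → (21,35,-27)
river: ρ → (-27,19,29)
river: ρ → (29,39,-17)
river: ρ → (-17,29,39)
river: ρ → (39,49,-7)
river: ρ → (-7,49,39)
river: ρ → (39,29,-17)
river: ρ → (-17,39,29)
ρ-cycle length = 22 (tail of 0 descent steps not counted)

22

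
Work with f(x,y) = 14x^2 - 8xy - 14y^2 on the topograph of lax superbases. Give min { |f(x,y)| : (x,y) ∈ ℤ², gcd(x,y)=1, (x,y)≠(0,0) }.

descent: ρ → (-14,8,14)  [lands on river]
river: ρ → (14,20,-8)
river: ρ → (-8,28,2)
river: ρ → (2,28,-8)
river: ρ → (-8,20,14)
river: ρ → (14,8,-14)
river: ρ → (-14,20,8)
river: ρ → (8,28,-2)
river: ρ → (-2,28,8)
river: ρ → (8,20,-14)
closes: descent 1, river 10
min |a| on river = 2

2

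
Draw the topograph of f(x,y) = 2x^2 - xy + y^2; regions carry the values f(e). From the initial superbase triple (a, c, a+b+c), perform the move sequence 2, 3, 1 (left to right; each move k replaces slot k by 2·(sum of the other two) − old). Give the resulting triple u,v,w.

start (2,1,2) = (f(1,0),f(0,1),f(1,1))
replace slot 2: 2·(2+2) − 1 = 7 → (2,7,2)
replace slot 3: 2·(2+7) − 2 = 16 → (2,7,16)
replace slot 1: 2·(7+16) − 2 = 44 → (44,7,16)

44,7,16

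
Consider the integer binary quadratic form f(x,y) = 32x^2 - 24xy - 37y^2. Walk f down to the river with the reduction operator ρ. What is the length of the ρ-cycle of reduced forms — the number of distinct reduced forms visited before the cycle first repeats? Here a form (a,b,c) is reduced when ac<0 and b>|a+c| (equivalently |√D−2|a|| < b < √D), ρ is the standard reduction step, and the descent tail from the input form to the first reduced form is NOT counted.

D = 5312, ⌊√D⌋ = 72
descent: ρ → (-37,24,32)  [lands on river]
river: ρ → (32,40,-29)
river: ρ → (-29,18,43)
river: ρ → (43,68,-4)
river: ρ → (-4,68,43)
river: ρ → (43,18,-29)
river: ρ → (-29,40,32)
river: ρ → (32,24,-37)
river: ρ → (-37,50,19)
river: ρ → (19,64,-16)
river: ρ → (-16,64,19)
river: ρ → (19,50,-37)
ρ-cycle length = 12 (tail of 1 descent step not counted)

12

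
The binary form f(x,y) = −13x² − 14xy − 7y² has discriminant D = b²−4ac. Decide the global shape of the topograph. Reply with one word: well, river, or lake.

D = b²−4ac = (-14)² − 4·(-13)·(-7) = -168
D < 0 ⇒ definite ⇒ every region one sign ⇒ single well

well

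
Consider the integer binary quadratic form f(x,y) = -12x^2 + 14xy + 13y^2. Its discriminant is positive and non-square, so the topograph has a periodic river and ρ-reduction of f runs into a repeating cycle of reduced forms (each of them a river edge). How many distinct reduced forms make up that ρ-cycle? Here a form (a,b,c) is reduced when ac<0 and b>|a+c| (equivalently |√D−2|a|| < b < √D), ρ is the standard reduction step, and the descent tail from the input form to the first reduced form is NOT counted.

D = 820, ⌊√D⌋ = 28
river: ρ → (13,12,-13)
river: ρ → (-13,14,12)
river: ρ → (12,10,-15)
river: ρ → (-15,20,7)
river: ρ → (7,22,-12)
river: ρ → (-12,26,3)
river: ρ → (3,28,-3)
river: ρ → (-3,26,12)
river: ρ → (12,22,-7)
river: ρ → (-7,20,15)
river: ρ → (15,10,-12)
river: ρ → (-12,14,13)
ρ-cycle length = 12 (tail of 0 descent steps not counted)

12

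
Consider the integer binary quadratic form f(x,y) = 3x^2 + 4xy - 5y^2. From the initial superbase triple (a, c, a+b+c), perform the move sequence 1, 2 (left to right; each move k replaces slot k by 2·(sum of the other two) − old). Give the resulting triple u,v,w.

start (3,-5,2) = (f(1,0),f(0,1),f(1,1))
replace slot 1: 2·((-5)+2) − 3 = -9 → (-9,-5,2)
replace slot 2: 2·((-9)+2) − (-5) = -9 → (-9,-9,2)

-9,-9,2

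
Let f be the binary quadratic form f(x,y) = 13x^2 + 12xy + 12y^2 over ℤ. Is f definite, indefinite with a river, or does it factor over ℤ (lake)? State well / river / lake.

D = b²−4ac = 12² − 4·13·12 = -480
D < 0 ⇒ definite ⇒ every region one sign ⇒ single well

well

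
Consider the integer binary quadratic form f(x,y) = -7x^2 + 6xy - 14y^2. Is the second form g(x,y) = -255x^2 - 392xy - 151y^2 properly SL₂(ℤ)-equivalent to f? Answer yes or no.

D₁ = -356, D₂ = -356
f is negative-definite; reduce −f:
−f: reduced (well bottom): (7,-6,14) with a≤c, −a<b≤a
flip sign back: reduced form of f is (-7,6,-14)
g is negative-definite; reduce −g:
−g: translate: b→-118 (≡392 mod 510), so (255,392,151)→(255,-118,14)
−g: flip: (255,-118,14)→(14,118,255)
−g: translate: b→6 (≡118 mod 28), so (14,118,255)→(14,6,7)
−g: flip: (14,6,7)→(7,-6,14)
−g: reduced (well bottom): (7,-6,14) with a≤c, −a<b≤a
flip sign back: reduced form of g is (-7,6,-14)
reduced forms (-7, 6, -14) vs (-7, 6, -14) ⇒ equivalent

yes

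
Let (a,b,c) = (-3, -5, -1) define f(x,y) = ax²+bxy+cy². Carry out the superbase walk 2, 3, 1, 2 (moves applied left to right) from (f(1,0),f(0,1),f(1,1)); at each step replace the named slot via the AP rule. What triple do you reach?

start (-3,-1,-9) = (f(1,0),f(0,1),f(1,1))
replace slot 2: 2·((-3)+(-9)) − (-1) = -23 → (-3,-23,-9)
replace slot 3: 2·((-3)+(-23)) − (-9) = -43 → (-3,-23,-43)
replace slot 1: 2·((-23)+(-43)) − (-3) = -129 → (-129,-23,-43)
replace slot 2: 2·((-129)+(-43)) − (-23) = -321 → (-129,-321,-43)

-129,-321,-43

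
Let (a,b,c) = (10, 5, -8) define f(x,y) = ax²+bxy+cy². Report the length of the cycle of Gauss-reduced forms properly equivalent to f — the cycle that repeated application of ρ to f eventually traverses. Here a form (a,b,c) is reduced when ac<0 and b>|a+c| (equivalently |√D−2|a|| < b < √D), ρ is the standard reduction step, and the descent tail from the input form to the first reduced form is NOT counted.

D = 345, ⌊√D⌋ = 18
river: ρ → (-8,11,7)
river: ρ → (7,17,-2)
river: ρ → (-2,15,15)
river: ρ → (15,15,-2)
river: ρ → (-2,17,7)
river: ρ → (7,11,-8)
river: ρ → (-8,5,10)
river: ρ → (10,15,-3)
river: ρ → (-3,15,10)
river: ρ → (10,5,-8)
ρ-cycle length = 10 (tail of 0 descent steps not counted)

10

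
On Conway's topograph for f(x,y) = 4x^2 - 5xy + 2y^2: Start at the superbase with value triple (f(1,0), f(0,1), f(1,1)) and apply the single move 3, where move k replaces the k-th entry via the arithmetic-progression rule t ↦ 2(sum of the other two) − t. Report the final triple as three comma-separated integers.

start (4,2,1) = (f(1,0),f(0,1),f(1,1))
replace slot 3: 2·(4+2) − 1 = 11 → (4,2,11)

4,2,11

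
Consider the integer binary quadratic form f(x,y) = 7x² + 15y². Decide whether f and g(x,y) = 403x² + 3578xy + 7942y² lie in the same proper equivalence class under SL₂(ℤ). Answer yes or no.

D₁ = -420, D₂ = -420
f: reduced (well bottom): (7,0,15) with a≤c, −a<b≤a
g: translate: b→354 (≡3578 mod 806), so (403,3578,7942)→(403,354,78)
g: flip: (403,354,78)→(78,-354,403)
g: translate: b→-42 (≡-354 mod 156), so (78,-354,403)→(78,-42,7)
g: flip: (78,-42,7)→(7,42,78)
g: translate: b→0 (≡42 mod 14), so (7,42,78)→(7,0,15)
g: reduced (well bottom): (7,0,15) with a≤c, −a<b≤a
reduced forms (7, 0, 15) vs (7, 0, 15) ⇒ equivalent

yes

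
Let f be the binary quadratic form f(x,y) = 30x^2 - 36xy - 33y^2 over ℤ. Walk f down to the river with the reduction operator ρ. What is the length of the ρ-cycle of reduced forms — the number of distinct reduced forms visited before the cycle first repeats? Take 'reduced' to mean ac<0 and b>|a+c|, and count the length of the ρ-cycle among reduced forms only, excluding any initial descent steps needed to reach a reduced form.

D = 5256, ⌊√D⌋ = 72
descent: ρ → (-33,36,30)  [lands on river]
river: ρ → (30,24,-39)
river: ρ → (-39,54,15)
river: ρ → (15,66,-15)
river: ρ → (-15,54,39)
river: ρ → (39,24,-30)
river: ρ → (-30,36,33)
river: ρ → (33,30,-33)
ρ-cycle length = 8 (tail of 1 descent step not counted)

8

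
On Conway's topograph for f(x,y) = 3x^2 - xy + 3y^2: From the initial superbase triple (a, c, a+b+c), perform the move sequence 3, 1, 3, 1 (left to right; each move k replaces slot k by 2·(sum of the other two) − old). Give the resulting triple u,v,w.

start (3,3,5) = (f(1,0),f(0,1),f(1,1))
replace slot 3: 2·(3+3) − 5 = 7 → (3,3,7)
replace slot 1: 2·(3+7) − 3 = 17 → (17,3,7)
replace slot 3: 2·(17+3) − 7 = 33 → (17,3,33)
replace slot 1: 2·(3+33) − 17 = 55 → (55,3,33)

55,3,33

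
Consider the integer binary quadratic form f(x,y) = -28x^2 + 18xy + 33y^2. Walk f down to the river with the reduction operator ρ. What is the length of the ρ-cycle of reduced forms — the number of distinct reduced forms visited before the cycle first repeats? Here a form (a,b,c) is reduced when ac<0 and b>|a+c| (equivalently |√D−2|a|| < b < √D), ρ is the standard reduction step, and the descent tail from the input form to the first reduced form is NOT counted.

D = 4020, ⌊√D⌋ = 63
river: ρ → (33,48,-13)
river: ρ → (-13,56,17)
river: ρ → (17,46,-28)
river: ρ → (-28,10,35)
river: ρ → (35,60,-3)
river: ρ → (-3,60,35)
river: ρ → (35,10,-28)
river: ρ → (-28,46,17)
river: ρ → (17,56,-13)
river: ρ → (-13,48,33)
river: ρ → (33,18,-28)
river: ρ → (-28,38,23)
river: ρ → (23,54,-12)
river: ρ → (-12,42,47)
river: ρ → (47,52,-7)
river: ρ → (-7,60,15)
river: ρ → (15,60,-7)
river: ρ → (-7,52,47)
river: ρ → (47,42,-12)
river: ρ → (-12,54,23)
river: ρ → (23,38,-28)
river: ρ → (-28,18,33)
ρ-cycle length = 22 (tail of 0 descent steps not counted)

22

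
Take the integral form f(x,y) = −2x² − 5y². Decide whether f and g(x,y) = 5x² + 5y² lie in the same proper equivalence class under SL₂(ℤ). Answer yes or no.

D₁ = -40, D₂ = -100
discriminants differ ⇒ not SL₂(ℤ)-equivalent

no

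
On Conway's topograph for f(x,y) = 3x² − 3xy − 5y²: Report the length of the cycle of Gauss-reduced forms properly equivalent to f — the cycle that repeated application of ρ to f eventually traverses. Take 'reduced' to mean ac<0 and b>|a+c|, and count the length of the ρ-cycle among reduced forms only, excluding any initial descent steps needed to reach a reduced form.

D = 69, ⌊√D⌋ = 8
descent: ρ → (-5,3,3)  [lands on river]
river: ρ → (3,3,-5)
river: ρ → (-5,7,1)
river: ρ → (1,7,-5)
ρ-cycle length = 4 (tail of 1 descent step not counted)

4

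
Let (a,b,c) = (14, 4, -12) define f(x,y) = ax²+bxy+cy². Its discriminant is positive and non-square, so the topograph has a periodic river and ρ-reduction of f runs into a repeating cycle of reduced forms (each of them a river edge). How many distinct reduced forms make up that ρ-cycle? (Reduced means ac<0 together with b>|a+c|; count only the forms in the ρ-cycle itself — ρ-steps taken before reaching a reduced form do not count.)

D = 688, ⌊√D⌋ = 26
river: ρ → (-12,20,6)
river: ρ → (6,16,-18)
river: ρ → (-18,20,4)
river: ρ → (4,20,-18)
river: ρ → (-18,16,6)
river: ρ → (6,20,-12)
river: ρ → (-12,4,14)
river: ρ → (14,24,-2)
river: ρ → (-2,24,14)
river: ρ → (14,4,-12)
ρ-cycle length = 10 (tail of 0 descent steps not counted)

10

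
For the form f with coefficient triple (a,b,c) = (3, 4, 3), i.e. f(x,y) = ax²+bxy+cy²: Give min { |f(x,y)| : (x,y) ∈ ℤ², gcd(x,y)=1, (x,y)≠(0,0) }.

translate: b→-2 (≡4 mod 6), so (3,4,3)→(3,-2,2)
flip: (3,-2,2)→(2,2,3)
reduced (well bottom): (2,2,3) with a≤c, −a<b≤a
well minimum = a = 2

2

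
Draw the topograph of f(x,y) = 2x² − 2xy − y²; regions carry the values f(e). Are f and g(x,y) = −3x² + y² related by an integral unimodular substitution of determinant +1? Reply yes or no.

D₁ = 12, D₂ = 12
river cycle of f (length 2): (-1, 2, 2), (2, 2, -1)
river cycle of g (length 2): (1, 2, -2), (-2, 2, 1)
cycles differ ⇒ inequivalent

no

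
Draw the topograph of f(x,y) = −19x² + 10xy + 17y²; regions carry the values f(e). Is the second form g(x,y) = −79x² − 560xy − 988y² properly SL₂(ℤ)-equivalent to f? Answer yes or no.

D₁ = 1392, D₂ = 1392
river cycle of f (length 8): (17, 24, -12), (-12, 24, 17), (17, 10, -19), (-19, 28, 8), (8, 36, -3), (-3, 36, 8), (8, 28, -19), (-19, 10, 17)
river cycle of g (length 8): (-12, 24, 17), (17, 10, -19), (-19, 28, 8), (8, 36, -3), (-3, 36, 8), (8, 28, -19), (-19, 10, 17), (17, 24, -12)
cycles coincide ⇒ equivalent

yes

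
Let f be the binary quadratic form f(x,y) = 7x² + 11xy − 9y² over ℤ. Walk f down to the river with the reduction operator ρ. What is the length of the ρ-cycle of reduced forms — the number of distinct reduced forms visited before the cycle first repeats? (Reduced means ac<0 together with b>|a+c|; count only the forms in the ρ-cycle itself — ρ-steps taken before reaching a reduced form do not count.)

D = 373, ⌊√D⌋ = 19
river: ρ → (-9,7,9)
river: ρ → (9,11,-7)
river: ρ → (-7,17,3)
river: ρ → (3,19,-1)
river: ρ → (-1,19,3)
river: ρ → (3,17,-7)
river: ρ → (-7,11,9)
river: ρ → (9,7,-9)
river: ρ → (-9,11,7)
river: ρ → (7,17,-3)
river: ρ → (-3,19,1)
river: ρ → (1,19,-3)
river: ρ → (-3,17,7)
river: ρ → (7,11,-9)
ρ-cycle length = 14 (tail of 0 descent steps not counted)

14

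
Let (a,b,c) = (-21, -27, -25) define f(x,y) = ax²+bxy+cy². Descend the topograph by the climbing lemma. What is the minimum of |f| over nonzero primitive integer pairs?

translate: b→-15 (≡27 mod 42), so (21,27,25)→(21,-15,19)
flip: (21,-15,19)→(19,15,21)
reduced (well bottom): (19,15,21) with a≤c, −a<b≤a
well minimum |f| = |-19| = 19 (negative-definite)

19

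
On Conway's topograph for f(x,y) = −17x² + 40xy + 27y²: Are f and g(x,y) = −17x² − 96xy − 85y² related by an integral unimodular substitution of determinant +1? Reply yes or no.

D₁ = 3436, D₂ = 3436
river cycle of f (length 46): (27, 14, -30), (-30, 46, 11), (11, 42, -38), (-38, 34, 15), (15, 56, -5), (-5, 54, 26), (26, 50, -9), (-9, 58, 2), (2, 58, -9), (-9, 50, 26), … (36 more)
river cycle of g (length 46): (-6, 50, 39), (39, 28, -17), (-17, 40, 27), (27, 14, -30), (-30, 46, 11), (11, 42, -38), (-38, 34, 15), (15, 56, -5), (-5, 54, 26), (26, 50, -9), … (36 more)
cycles coincide ⇒ equivalent

yes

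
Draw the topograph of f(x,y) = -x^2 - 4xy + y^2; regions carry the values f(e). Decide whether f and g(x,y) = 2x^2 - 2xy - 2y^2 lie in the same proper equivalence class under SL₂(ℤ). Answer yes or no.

D₁ = 20, D₂ = 20
river cycle of f (length 2): (1, 4, -1), (-1, 4, 1)
river cycle of g (length 2): (-2, 2, 2), (2, 2, -2)
cycles differ ⇒ inequivalent

no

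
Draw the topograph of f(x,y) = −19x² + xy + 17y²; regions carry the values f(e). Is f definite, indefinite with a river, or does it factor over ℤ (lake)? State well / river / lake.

D = b²−4ac = 1² − 4·(-19)·17 = 1293
D > 0 non-square ⇒ indefinite ⇒ periodic river

river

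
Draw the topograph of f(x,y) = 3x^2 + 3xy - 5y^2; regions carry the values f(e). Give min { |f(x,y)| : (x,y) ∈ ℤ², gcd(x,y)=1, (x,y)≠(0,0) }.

river: ρ → (-5,7,1)
river: ρ → (1,7,-5)
river: ρ → (-5,3,3)
river: ρ → (3,3,-5)
closes: descent 0, river 4
min |a| on river = 1

1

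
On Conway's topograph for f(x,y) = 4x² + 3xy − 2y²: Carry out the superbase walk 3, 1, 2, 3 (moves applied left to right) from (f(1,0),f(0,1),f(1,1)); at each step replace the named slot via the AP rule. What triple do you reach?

start (4,-2,5) = (f(1,0),f(0,1),f(1,1))
replace slot 3: 2·(4+(-2)) − 5 = -1 → (4,-2,-1)
replace slot 1: 2·((-2)+(-1)) − 4 = -10 → (-10,-2,-1)
replace slot 2: 2·((-10)+(-1)) − (-2) = -20 → (-10,-20,-1)
replace slot 3: 2·((-10)+(-20)) − (-1) = -59 → (-10,-20,-59)

-10,-20,-59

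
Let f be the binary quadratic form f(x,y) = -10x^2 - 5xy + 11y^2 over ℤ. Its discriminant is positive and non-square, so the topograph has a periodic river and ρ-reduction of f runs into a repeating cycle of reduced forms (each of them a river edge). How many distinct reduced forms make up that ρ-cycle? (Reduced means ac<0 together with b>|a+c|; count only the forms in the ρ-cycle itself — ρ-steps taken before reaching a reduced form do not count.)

D = 465, ⌊√D⌋ = 21
descent: ρ → (11,5,-10)  [lands on river]
river: ρ → (-10,15,6)
river: ρ → (6,21,-1)
river: ρ → (-1,21,6)
river: ρ → (6,15,-10)
river: ρ → (-10,5,11)
river: ρ → (11,17,-4)
river: ρ → (-4,15,15)
river: ρ → (15,15,-4)
river: ρ → (-4,17,11)
ρ-cycle length = 10 (tail of 1 descent step not counted)

10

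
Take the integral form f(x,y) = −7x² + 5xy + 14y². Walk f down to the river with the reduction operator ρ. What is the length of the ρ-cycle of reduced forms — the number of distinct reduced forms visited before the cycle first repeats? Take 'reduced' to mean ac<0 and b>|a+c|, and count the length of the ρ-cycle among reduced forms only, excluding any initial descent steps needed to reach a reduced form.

D = 417, ⌊√D⌋ = 20
descent: ρ → (14,-5,-7)
descent: ρ → (-7,19,2)  [lands on river]
river: ρ → (2,17,-16)
river: ρ → (-16,15,3)
river: ρ → (3,15,-16)
river: ρ → (-16,17,2)
river: ρ → (2,19,-7)
river: ρ → (-7,9,12)
river: ρ → (12,15,-4)
river: ρ → (-4,17,8)
river: ρ → (8,15,-6)
river: ρ → (-6,9,14)
river: ρ → (14,19,-1)
river: ρ → (-1,19,14)
river: ρ → (14,9,-6)
river: ρ → (-6,15,8)
river: ρ → (8,17,-4)
river: ρ → (-4,15,12)
river: ρ → (12,9,-7)
ρ-cycle length = 18 (tail of 2 descent steps not counted)

18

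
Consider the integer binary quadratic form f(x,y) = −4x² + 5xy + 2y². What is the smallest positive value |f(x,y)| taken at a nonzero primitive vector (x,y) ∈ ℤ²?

river: ρ → (2,7,-1)
river: ρ → (-1,7,2)
river: ρ → (2,5,-4)
river: ρ → (-4,3,3)
river: ρ → (3,3,-4)
river: ρ → (-4,5,2)
closes: descent 0, river 6
min |a| on river = 1

1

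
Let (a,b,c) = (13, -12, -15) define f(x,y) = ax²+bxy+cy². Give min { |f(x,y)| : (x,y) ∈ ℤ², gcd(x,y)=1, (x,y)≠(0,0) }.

descent: ρ → (-15,12,13)  [lands on river]
river: ρ → (13,14,-14)
river: ρ → (-14,14,13)
river: ρ → (13,12,-15)
river: ρ → (-15,18,10)
river: ρ → (10,22,-11)
river: ρ → (-11,22,10)
river: ρ → (10,18,-15)
closes: descent 1, river 8
min |a| on river = 10

10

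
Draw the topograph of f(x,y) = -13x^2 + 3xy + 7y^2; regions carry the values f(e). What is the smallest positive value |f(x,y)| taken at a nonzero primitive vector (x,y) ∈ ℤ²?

descent: ρ → (7,11,-9)  [lands on river]
river: ρ → (-9,7,9)
river: ρ → (9,11,-7)
river: ρ → (-7,17,3)
river: ρ → (3,19,-1)
river: ρ → (-1,19,3)
river: ρ → (3,17,-7)
river: ρ → (-7,11,9)
river: ρ → (9,7,-9)
river: ρ → (-9,11,7)
river: ρ → (7,17,-3)
river: ρ → (-3,19,1)
river: ρ → (1,19,-3)
river: ρ → (-3,17,7)
closes: descent 1, river 14
min |a| on river = 1

1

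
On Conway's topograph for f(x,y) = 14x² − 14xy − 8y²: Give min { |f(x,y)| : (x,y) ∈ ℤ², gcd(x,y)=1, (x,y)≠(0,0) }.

descent: ρ → (-8,14,14)  [lands on river]
river: ρ → (14,14,-8)
river: ρ → (-8,18,10)
river: ρ → (10,22,-4)
river: ρ → (-4,18,20)
river: ρ → (20,22,-2)
river: ρ → (-2,22,20)
river: ρ → (20,18,-4)
river: ρ → (-4,22,10)
river: ρ → (10,18,-8)
closes: descent 1, river 10
min |a| on river = 2

2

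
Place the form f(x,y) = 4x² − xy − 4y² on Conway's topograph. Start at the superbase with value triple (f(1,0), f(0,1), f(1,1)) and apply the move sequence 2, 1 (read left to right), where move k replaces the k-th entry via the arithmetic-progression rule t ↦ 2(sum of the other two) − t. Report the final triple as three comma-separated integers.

start (4,-4,-1) = (f(1,0),f(0,1),f(1,1))
replace slot 2: 2·(4+(-1)) − (-4) = 10 → (4,10,-1)
replace slot 1: 2·(10+(-1)) − 4 = 14 → (14,10,-1)

14,10,-1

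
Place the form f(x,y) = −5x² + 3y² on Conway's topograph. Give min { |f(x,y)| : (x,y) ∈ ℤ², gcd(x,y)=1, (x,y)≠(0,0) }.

descent: ρ → (3,6,-2)  [lands on river]
river: ρ → (-2,6,3)
closes: descent 1, river 2
min |a| on river = 2

2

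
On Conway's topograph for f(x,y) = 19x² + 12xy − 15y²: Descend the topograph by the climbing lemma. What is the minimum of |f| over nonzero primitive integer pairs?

river: ρ → (-15,18,16)
river: ρ → (16,14,-17)
river: ρ → (-17,20,13)
river: ρ → (13,32,-5)
river: ρ → (-5,28,25)
river: ρ → (25,22,-8)
river: ρ → (-8,26,19)
river: ρ → (19,12,-15)
closes: descent 0, river 8
min |a| on river = 5

5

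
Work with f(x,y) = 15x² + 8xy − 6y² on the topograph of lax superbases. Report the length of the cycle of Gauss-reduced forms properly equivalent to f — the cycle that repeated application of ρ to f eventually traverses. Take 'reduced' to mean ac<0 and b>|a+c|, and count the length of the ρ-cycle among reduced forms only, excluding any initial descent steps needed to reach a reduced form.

D = 424, ⌊√D⌋ = 20
descent: ρ → (-6,16,7)  [lands on river]
river: ρ → (7,12,-10)
river: ρ → (-10,8,9)
river: ρ → (9,10,-9)
river: ρ → (-9,8,10)
river: ρ → (10,12,-7)
river: ρ → (-7,16,6)
river: ρ → (6,20,-1)
river: ρ → (-1,20,6)
river: ρ → (6,16,-7)
river: ρ → (-7,12,10)
river: ρ → (10,8,-9)
river: ρ → (-9,10,9)
river: ρ → (9,8,-10)
river: ρ → (-10,12,7)
river: ρ → (7,16,-6)
river: ρ → (-6,20,1)
river: ρ → (1,20,-6)
ρ-cycle length = 18 (tail of 1 descent step not counted)

18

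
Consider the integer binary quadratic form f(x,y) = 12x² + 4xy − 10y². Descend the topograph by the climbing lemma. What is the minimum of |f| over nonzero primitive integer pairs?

river: ρ → (-10,16,6)
river: ρ → (6,20,-4)
river: ρ → (-4,20,6)
river: ρ → (6,16,-10)
river: ρ → (-10,4,12)
river: ρ → (12,20,-2)
river: ρ → (-2,20,12)
river: ρ → (12,4,-10)
closes: descent 0, river 8
min |a| on river = 2

2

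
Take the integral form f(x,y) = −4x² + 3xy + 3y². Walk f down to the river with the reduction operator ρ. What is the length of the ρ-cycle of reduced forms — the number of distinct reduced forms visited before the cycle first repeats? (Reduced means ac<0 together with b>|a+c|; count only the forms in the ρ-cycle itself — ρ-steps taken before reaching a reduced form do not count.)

D = 57, ⌊√D⌋ = 7
river: ρ → (3,3,-4)
river: ρ → (-4,5,2)
river: ρ → (2,7,-1)
river: ρ → (-1,7,2)
river: ρ → (2,5,-4)
river: ρ → (-4,3,3)
ρ-cycle length = 6 (tail of 0 descent steps not counted)

6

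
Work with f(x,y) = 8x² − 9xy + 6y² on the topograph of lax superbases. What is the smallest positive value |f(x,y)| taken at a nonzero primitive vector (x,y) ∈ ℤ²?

translate: b→7 (≡-9 mod 16), so (8,-9,6)→(8,7,5)
flip: (8,7,5)→(5,-7,8)
translate: b→3 (≡-7 mod 10), so (5,-7,8)→(5,3,6)
reduced (well bottom): (5,3,6) with a≤c, −a<b≤a
well minimum = a = 5

5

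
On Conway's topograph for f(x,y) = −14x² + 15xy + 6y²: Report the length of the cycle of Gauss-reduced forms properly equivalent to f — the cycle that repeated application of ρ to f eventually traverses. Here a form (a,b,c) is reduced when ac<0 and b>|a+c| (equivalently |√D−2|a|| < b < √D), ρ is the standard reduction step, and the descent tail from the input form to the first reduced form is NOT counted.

D = 561, ⌊√D⌋ = 23
river: ρ → (6,21,-5)
river: ρ → (-5,19,10)
river: ρ → (10,21,-3)
river: ρ → (-3,21,10)
river: ρ → (10,19,-5)
river: ρ → (-5,21,6)
river: ρ → (6,15,-14)
river: ρ → (-14,13,7)
river: ρ → (7,15,-12)
river: ρ → (-12,9,10)
river: ρ → (10,11,-11)
river: ρ → (-11,11,10)
river: ρ → (10,9,-12)
river: ρ → (-12,15,7)
river: ρ → (7,13,-14)
river: ρ → (-14,15,6)
ρ-cycle length = 16 (tail of 0 descent steps not counted)

16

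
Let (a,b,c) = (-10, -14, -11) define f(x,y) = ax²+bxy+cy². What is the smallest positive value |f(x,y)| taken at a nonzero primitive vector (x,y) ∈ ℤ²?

translate: b→-6 (≡14 mod 20), so (10,14,11)→(10,-6,7)
flip: (10,-6,7)→(7,6,10)
reduced (well bottom): (7,6,10) with a≤c, −a<b≤a
well minimum |f| = |-7| = 7 (negative-definite)

7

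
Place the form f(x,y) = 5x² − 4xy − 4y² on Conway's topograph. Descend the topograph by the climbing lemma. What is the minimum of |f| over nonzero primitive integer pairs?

descent: ρ → (-4,4,5)  [lands on river]
river: ρ → (5,6,-3)
river: ρ → (-3,6,5)
river: ρ → (5,4,-4)
closes: descent 1, river 4
min |a| on river = 3

3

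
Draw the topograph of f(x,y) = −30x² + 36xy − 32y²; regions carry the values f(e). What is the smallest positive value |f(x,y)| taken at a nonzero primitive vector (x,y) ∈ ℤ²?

translate: b→24 (≡-36 mod 60), so (30,-36,32)→(30,24,26)
flip: (30,24,26)→(26,-24,30)
reduced (well bottom): (26,-24,30) with a≤c, −a<b≤a
well minimum |f| = |-26| = 26 (negative-definite)

26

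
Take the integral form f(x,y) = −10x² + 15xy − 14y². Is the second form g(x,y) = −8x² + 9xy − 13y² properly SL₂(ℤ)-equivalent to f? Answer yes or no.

D₁ = -335, D₂ = -335
f is negative-definite; reduce −f:
−f: translate: b→5 (≡-15 mod 20), so (10,-15,14)→(10,5,9)
−f: flip: (10,5,9)→(9,-5,10)
−f: reduced (well bottom): (9,-5,10) with a≤c, −a<b≤a
flip sign back: reduced form of f is (-9,5,-10)
g is negative-definite; reduce −g:
−g: translate: b→7 (≡-9 mod 16), so (8,-9,13)→(8,7,12)
−g: reduced (well bottom): (8,7,12) with a≤c, −a<b≤a
flip sign back: reduced form of g is (-8,-7,-12)
reduced forms (-9, 5, -10) vs (-8, -7, -12) ⇒ inequivalent

no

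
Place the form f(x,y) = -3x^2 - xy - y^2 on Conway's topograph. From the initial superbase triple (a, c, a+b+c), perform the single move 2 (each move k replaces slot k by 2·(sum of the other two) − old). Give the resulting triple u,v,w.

start (-3,-1,-5) = (f(1,0),f(0,1),f(1,1))
replace slot 2: 2·((-3)+(-5)) − (-1) = -15 → (-3,-15,-5)

-3,-15,-5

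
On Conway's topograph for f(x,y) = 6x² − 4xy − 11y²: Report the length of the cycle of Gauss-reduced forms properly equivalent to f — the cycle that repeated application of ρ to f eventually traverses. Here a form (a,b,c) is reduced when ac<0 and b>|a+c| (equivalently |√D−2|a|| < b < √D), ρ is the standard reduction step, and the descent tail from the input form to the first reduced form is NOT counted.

D = 280, ⌊√D⌋ = 16
descent: ρ → (-11,4,6)
descent: ρ → (6,8,-9)  [lands on river]
river: ρ → (-9,10,5)
river: ρ → (5,10,-9)
river: ρ → (-9,8,6)
river: ρ → (6,16,-1)
river: ρ → (-1,16,6)
ρ-cycle length = 6 (tail of 2 descent steps not counted)

6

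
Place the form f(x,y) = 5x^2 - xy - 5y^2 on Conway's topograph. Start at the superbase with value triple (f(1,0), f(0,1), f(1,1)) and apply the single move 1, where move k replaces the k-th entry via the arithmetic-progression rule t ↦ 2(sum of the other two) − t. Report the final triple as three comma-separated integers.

start (5,-5,-1) = (f(1,0),f(0,1),f(1,1))
replace slot 1: 2·((-5)+(-1)) − 5 = -17 → (-17,-5,-1)

-17,-5,-1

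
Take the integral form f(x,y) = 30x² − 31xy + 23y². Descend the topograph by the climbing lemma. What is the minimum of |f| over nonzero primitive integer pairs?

translate: b→29 (≡-31 mod 60), so (30,-31,23)→(30,29,22)
flip: (30,29,22)→(22,-29,30)
translate: b→15 (≡-29 mod 44), so (22,-29,30)→(22,15,23)
reduced (well bottom): (22,15,23) with a≤c, −a<b≤a
well minimum = a = 22

22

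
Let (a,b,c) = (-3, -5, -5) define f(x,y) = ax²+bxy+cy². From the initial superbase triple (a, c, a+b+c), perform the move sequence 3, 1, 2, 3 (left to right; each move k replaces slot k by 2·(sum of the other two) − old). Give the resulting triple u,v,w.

start (-3,-5,-13) = (f(1,0),f(0,1),f(1,1))
replace slot 3: 2·((-3)+(-5)) − (-13) = -3 → (-3,-5,-3)
replace slot 1: 2·((-5)+(-3)) − (-3) = -13 → (-13,-5,-3)
replace slot 2: 2·((-13)+(-3)) − (-5) = -27 → (-13,-27,-3)
replace slot 3: 2·((-13)+(-27)) − (-3) = -77 → (-13,-27,-77)

-13,-27,-77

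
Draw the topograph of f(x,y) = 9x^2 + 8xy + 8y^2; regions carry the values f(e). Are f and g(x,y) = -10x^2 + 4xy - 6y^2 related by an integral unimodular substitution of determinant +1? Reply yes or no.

D₁ = -224, D₂ = -224
f: flip: (9,8,8)→(8,-8,9)
f: translate: b→8 (≡-8 mod 16), so (8,-8,9)→(8,8,9)
f: reduced (well bottom): (8,8,9) with a≤c, −a<b≤a
g is negative-definite; reduce −g:
−g: flip: (10,-4,6)→(6,4,10)
−g: reduced (well bottom): (6,4,10) with a≤c, −a<b≤a
flip sign back: reduced form of g is (-6,-4,-10)
reduced forms (8, 8, 9) vs (-6, -4, -10) ⇒ inequivalent

no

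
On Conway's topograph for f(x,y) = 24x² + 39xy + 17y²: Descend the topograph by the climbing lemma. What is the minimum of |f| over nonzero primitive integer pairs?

translate: b→-9 (≡39 mod 48), so (24,39,17)→(24,-9,2)
flip: (24,-9,2)→(2,9,24)
translate: b→1 (≡9 mod 4), so (2,9,24)→(2,1,14)
reduced (well bottom): (2,1,14) with a≤c, −a<b≤a
well minimum = a = 2

2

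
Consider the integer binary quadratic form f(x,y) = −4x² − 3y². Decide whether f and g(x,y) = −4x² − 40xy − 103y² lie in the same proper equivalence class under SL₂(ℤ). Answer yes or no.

D₁ = -48, D₂ = -48
f is negative-definite; reduce −f:
−f: flip: (4,0,3)→(3,0,4)
−f: reduced (well bottom): (3,0,4) with a≤c, −a<b≤a
flip sign back: reduced form of f is (-3,0,-4)
g is negative-definite; reduce −g:
−g: translate: b→0 (≡40 mod 8), so (4,40,103)→(4,0,3)
−g: flip: (4,0,3)→(3,0,4)
−g: reduced (well bottom): (3,0,4) with a≤c, −a<b≤a
flip sign back: reduced form of g is (-3,0,-4)
reduced forms (-3, 0, -4) vs (-3, 0, -4) ⇒ equivalent

yes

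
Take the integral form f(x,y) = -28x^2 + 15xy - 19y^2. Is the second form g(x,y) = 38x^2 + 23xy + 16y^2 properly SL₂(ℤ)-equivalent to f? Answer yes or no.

D₁ = -1903, D₂ = -1903
f is negative-definite; reduce −f:
−f: flip: (28,-15,19)→(19,15,28)
−f: reduced (well bottom): (19,15,28) with a≤c, −a<b≤a
flip sign back: reduced form of f is (-19,-15,-28)
g: flip: (38,23,16)→(16,-23,38)
g: translate: b→9 (≡-23 mod 32), so (16,-23,38)→(16,9,31)
g: reduced (well bottom): (16,9,31) with a≤c, −a<b≤a
reduced forms (-19, -15, -28) vs (16, 9, 31) ⇒ inequivalent

no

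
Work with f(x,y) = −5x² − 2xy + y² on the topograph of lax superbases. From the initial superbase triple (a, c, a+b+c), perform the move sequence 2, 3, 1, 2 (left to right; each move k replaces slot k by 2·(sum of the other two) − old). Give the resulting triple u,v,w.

start (-5,1,-6) = (f(1,0),f(0,1),f(1,1))
replace slot 2: 2·((-5)+(-6)) − 1 = -23 → (-5,-23,-6)
replace slot 3: 2·((-5)+(-23)) − (-6) = -50 → (-5,-23,-50)
replace slot 1: 2·((-23)+(-50)) − (-5) = -141 → (-141,-23,-50)
replace slot 2: 2·((-141)+(-50)) − (-23) = -359 → (-141,-359,-50)

-141,-359,-50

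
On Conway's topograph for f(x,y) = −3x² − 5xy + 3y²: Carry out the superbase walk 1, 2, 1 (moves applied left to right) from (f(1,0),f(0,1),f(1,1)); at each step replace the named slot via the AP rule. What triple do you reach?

start (-3,3,-5) = (f(1,0),f(0,1),f(1,1))
replace slot 1: 2·(3+(-5)) − (-3) = -1 → (-1,3,-5)
replace slot 2: 2·((-1)+(-5)) − 3 = -15 → (-1,-15,-5)
replace slot 1: 2·((-15)+(-5)) − (-1) = -39 → (-39,-15,-5)

-39,-15,-5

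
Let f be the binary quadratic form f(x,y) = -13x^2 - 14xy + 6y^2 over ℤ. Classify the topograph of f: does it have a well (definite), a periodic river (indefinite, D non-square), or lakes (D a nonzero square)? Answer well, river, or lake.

D = b²−4ac = (-14)² − 4·(-13)·6 = 508
D > 0 non-square ⇒ indefinite ⇒ periodic river

river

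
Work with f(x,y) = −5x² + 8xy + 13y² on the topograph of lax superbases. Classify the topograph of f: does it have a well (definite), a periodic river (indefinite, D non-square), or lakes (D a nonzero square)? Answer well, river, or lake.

D = b²−4ac = 8² − 4·(-5)·13 = 324
D = 18² is a perfect square ⇒ form factors over ℤ ⇒ lakes

lake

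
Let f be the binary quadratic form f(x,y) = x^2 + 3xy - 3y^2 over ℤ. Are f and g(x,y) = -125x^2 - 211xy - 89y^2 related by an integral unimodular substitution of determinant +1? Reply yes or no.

D₁ = 21, D₂ = 21
river cycle of f (length 2): (-3, 3, 1), (1, 3, -3)
river cycle of g (length 2): (-3, 3, 1), (1, 3, -3)
cycles coincide ⇒ equivalent

yes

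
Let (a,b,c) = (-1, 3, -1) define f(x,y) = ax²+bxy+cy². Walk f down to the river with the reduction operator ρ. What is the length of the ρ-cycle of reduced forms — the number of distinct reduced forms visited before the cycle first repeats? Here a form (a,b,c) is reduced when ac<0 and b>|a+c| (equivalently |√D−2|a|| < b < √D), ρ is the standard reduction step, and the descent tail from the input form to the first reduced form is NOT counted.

D = 5, ⌊√D⌋ = 2
descent: ρ → (-1,1,1)  [lands on river]
river: ρ → (1,1,-1)
ρ-cycle length = 2 (tail of 1 descent step not counted)

2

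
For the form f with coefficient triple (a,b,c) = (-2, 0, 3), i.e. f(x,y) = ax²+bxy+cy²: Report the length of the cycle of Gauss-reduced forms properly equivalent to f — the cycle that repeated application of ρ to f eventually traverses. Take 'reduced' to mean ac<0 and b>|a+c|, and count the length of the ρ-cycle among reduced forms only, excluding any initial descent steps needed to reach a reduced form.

D = 24, ⌊√D⌋ = 4
descent: ρ → (3,0,-2)
descent: ρ → (-2,4,1)  [lands on river]
river: ρ → (1,4,-2)
ρ-cycle length = 2 (tail of 2 descent steps not counted)

2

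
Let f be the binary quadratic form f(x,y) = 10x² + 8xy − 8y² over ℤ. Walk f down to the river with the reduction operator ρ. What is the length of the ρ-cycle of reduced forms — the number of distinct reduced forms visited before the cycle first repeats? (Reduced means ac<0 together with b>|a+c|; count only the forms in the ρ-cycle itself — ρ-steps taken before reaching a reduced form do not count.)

D = 384, ⌊√D⌋ = 19
river: ρ → (-8,8,10)
river: ρ → (10,12,-6)
river: ρ → (-6,12,10)
river: ρ → (10,8,-8)
ρ-cycle length = 4 (tail of 0 descent steps not counted)

4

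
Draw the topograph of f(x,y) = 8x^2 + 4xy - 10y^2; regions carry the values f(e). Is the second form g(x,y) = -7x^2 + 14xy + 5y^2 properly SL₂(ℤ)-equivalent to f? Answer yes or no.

D₁ = 336, D₂ = 336
river cycle of f (length 6): (-10, 16, 2), (2, 16, -10), (-10, 4, 8), (8, 12, -6), (-6, 12, 8), (8, 4, -10)
river cycle of g (length 4): (5, 16, -4), (-4, 16, 5), (5, 14, -7), (-7, 14, 5)
cycles differ ⇒ inequivalent

no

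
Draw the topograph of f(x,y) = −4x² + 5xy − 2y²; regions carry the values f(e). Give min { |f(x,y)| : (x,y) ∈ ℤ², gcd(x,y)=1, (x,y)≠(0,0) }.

translate: b→3 (≡-5 mod 8), so (4,-5,2)→(4,3,1)
flip: (4,3,1)→(1,-3,4)
translate: b→1 (≡-3 mod 2), so (1,-3,4)→(1,1,2)
reduced (well bottom): (1,1,2) with a≤c, −a<b≤a
well minimum |f| = |-1| = 1 (negative-definite)

1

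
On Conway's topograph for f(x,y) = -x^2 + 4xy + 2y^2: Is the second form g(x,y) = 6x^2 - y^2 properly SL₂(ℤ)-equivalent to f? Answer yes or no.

D₁ = 24, D₂ = 24
river cycle of f (length 2): (2, 4, -1), (-1, 4, 2)
river cycle of g (length 2): (-1, 4, 2), (2, 4, -1)
cycles coincide ⇒ equivalent

yes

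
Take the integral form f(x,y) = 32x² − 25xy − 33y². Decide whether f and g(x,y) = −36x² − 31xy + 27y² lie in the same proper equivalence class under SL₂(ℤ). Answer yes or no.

D₁ = 4849, D₂ = 4849
river cycle of f (length 54): (-33, 25, 32), (32, 39, -26), (-26, 65, 6), (6, 67, -15), (-15, 53, 34), (34, 15, -34), (-34, 53, 15), (15, 67, -6), (-6, 65, 26), (26, 39, -32), … (44 more)
river cycle of g (length 56): (27, 31, -36), (-36, 41, 22), (22, 47, -30), (-30, 13, 39), (39, 65, -4), (-4, 63, 55), (55, 47, -12), (-12, 49, 51), (51, 53, -10), (-10, 67, 9), … (46 more)
cycles differ ⇒ inequivalent

no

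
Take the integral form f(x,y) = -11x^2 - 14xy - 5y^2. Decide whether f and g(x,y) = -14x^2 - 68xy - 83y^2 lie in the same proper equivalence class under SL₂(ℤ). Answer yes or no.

D₁ = -24, D₂ = -24
f is negative-definite; reduce −f:
−f: translate: b→-8 (≡14 mod 22), so (11,14,5)→(11,-8,2)
−f: flip: (11,-8,2)→(2,8,11)
−f: translate: b→0 (≡8 mod 4), so (2,8,11)→(2,0,3)
−f: reduced (well bottom): (2,0,3) with a≤c, −a<b≤a
flip sign back: reduced form of f is (-2,0,-3)
g is negative-definite; reduce −g:
−g: translate: b→12 (≡68 mod 28), so (14,68,83)→(14,12,3)
−g: flip: (14,12,3)→(3,-12,14)
−g: translate: b→0 (≡-12 mod 6), so (3,-12,14)→(3,0,2)
−g: flip: (3,0,2)→(2,0,3)
−g: reduced (well bottom): (2,0,3) with a≤c, −a<b≤a
flip sign back: reduced form of g is (-2,0,-3)
reduced forms (-2, 0, -3) vs (-2, 0, -3) ⇒ equivalent

yes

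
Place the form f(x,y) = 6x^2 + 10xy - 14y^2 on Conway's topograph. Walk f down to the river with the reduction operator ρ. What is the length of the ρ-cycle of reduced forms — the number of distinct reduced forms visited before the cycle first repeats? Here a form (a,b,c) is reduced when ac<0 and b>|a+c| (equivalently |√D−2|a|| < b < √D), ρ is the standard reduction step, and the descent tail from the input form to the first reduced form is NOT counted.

D = 436, ⌊√D⌋ = 20
river: ρ → (-14,18,2)
river: ρ → (2,18,-14)
river: ρ → (-14,10,6)
river: ρ → (6,14,-10)
river: ρ → (-10,6,10)
river: ρ → (10,14,-6)
river: ρ → (-6,10,14)
river: ρ → (14,18,-2)
river: ρ → (-2,18,14)
river: ρ → (14,10,-6)
river: ρ → (-6,14,10)
river: ρ → (10,6,-10)
river: ρ → (-10,14,6)
river: ρ → (6,10,-14)
ρ-cycle length = 14 (tail of 0 descent steps not counted)

14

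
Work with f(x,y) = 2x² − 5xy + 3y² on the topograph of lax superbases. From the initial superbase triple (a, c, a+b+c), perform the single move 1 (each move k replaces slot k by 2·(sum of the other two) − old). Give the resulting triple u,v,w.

start (2,3,0) = (f(1,0),f(0,1),f(1,1))
replace slot 1: 2·(3+0) − 2 = 4 → (4,3,0)

4,3,0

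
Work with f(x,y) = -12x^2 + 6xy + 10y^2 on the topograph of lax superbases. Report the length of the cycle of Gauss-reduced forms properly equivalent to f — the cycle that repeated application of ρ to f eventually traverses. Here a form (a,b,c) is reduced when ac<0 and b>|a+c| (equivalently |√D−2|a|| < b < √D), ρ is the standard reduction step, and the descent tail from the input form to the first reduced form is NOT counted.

D = 516, ⌊√D⌋ = 22
river: ρ → (10,14,-8)
river: ρ → (-8,18,6)
river: ρ → (6,18,-8)
river: ρ → (-8,14,10)
river: ρ → (10,6,-12)
river: ρ → (-12,18,4)
river: ρ → (4,22,-2)
river: ρ → (-2,22,4)
river: ρ → (4,18,-12)
river: ρ → (-12,6,10)
ρ-cycle length = 10 (tail of 0 descent steps not counted)

10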